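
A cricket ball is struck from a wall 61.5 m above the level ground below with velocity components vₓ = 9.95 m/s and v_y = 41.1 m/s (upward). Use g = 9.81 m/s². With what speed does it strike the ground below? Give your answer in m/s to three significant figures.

Vertical motion (up positive, ground at y = 0): 4.905 t² − (41.10) t − 61.5 = 0, so t = (41.10 + √(41.10² + 2·9.81·61.5)) / 9.81 = (41.10 + 53.81) / 9.81 = 9.675 s.
Vertical velocity at impact: v_y = v_y0 − g t = 41.10 − 9.81 × 9.675 = −53.81 m/s.
Speed: |v| = √(vₓ² + v_y²) = √(9.950² + 53.81²) = 54.73 m/s.

54.7 m/s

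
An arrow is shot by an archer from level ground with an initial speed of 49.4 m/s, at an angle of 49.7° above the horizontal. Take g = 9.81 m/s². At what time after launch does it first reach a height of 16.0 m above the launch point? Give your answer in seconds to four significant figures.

Horizontal component vₓ = 49.40 cos 49.7° = 31.95 m/s; vertical v_y0 = 49.40 sin 49.7° = 37.68 m/s.
Set y = v_y0 t − ½ g t² = 16.0: 4.905 t² − 37.68 t + 16.0 = 0.
Quadratic formula: t = (37.68 ± √1105.5) / 9.81 = (37.68 ± 33.25) / 9.81 → t = 0.4512 s or 7.230 s.
The first (ascending) time is 0.4512 s.

0.4512 s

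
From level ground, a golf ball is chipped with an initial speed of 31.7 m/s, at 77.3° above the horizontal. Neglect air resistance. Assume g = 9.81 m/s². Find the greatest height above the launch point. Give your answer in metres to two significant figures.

vₓ = 31.70 cos 77.3° = 6.969 m/s; v_y0 = 31.70 sin 77.3° = 30.92 m/s.
Peak height H = v_y0² / (2g) = 956.32 / 19.62 = 48.74 m.

49 m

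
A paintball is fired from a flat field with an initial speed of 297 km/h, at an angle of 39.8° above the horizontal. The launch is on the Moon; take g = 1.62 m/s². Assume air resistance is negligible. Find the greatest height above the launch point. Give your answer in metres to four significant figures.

860.7 m

Convert: 297 km/h = 297/3.6 = 82.50 m/s.
Horizontal component vₓ = 82.50 cos 39.8° = 63.38 m/s; vertical v_y0 = 82.50 sin 39.8° = 52.81 m/s.
Maximum height: H = v_y0² / (2g) = 52.81² / (2 × 1.62) = 860.7 m.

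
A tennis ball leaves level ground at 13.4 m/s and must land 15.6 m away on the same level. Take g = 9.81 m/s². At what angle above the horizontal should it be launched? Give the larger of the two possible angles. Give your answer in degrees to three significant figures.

From R = (v₀²/g) sin 2θ: sin 2θ = 9.81 × 15.6 / 179.56 = 0.8523.
2θ = 58.46° or 180° − 58.46° = 121.5°, so θ = 29.23° or 60.77°.
The larger angle is 60.77°.

60.8°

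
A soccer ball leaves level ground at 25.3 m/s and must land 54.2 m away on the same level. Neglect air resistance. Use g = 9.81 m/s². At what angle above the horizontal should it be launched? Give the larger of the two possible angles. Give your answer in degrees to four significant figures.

From R = (v₀²/g) sin 2θ: sin 2θ = 9.81 × 54.2 / 640.09 = 0.8307.
2θ = 56.17° or 180° − 56.17° = 123.8°, so θ = 28.08° or 61.92°.
The larger angle is 61.92°.

61.92°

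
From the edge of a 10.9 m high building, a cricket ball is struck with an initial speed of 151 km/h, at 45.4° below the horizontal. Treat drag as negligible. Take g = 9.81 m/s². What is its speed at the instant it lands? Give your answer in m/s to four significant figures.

44.42 m/s

Convert: 151 km/h = 151/3.6 = 41.94 m/s.
Horizontal component vₓ = 41.94 cos 45.4° = 29.45 m/s; vertical v_y0 = −29.87 m/s (downward).
With up positive and y = 0 at the ground: y(t) = 10.9 + (−29.87) t − 4.905 t². Setting y = 0 and taking the positive root: t = [−29.87 + √(29.87² + 2·9.81·10.9)] / 9.81 = (−29.87 + 33.25) / 9.81 = 0.3454 s.
Vertical velocity at impact: v_y = v_y0 − g t = −29.87 − 9.81 × 0.3454 = −33.25 m/s.
Speed: |v| = √(vₓ² + v_y²) = √(29.45² + 33.25²) = 44.42 m/s.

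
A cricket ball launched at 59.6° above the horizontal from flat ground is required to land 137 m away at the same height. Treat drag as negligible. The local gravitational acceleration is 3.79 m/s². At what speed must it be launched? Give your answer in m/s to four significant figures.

From R = (v₀² / g) sin 2θ: v₀ = √(gR / sin 2θ).
v₀ = √(3.79 × 137 / sin 119.2°) = √(519.2 / 0.8729) = √594.82 = 24.39 m/s.

24.39 m/s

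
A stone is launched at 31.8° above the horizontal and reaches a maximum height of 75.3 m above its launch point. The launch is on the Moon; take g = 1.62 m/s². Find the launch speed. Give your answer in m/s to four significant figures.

At the peak v_y = 0, so v_y0 = √(2gH) = √(2 × 1.62 × 75.3) = 15.62 m/s.
v_y0 = v₀ sin θ ⇒ v₀ = 15.62 / sin 31.8° = 29.64 m/s.

29.64 m/s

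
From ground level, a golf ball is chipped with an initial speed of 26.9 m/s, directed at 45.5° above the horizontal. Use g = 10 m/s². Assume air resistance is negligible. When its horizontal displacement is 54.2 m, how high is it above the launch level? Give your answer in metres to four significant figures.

13.84 m

Components: vₓ = 26.90 cos 45.5° = 18.85 m/s, v_y0 = 26.90 sin 45.5° = 19.19 m/s.
x = vₓ t ⇒ t = 54.2/18.85 = 2.875 s.
Height: y = v_y0 t − ½ g t² = 19.19 × 2.875 − 5.000 × 2.875² = 55.15 − 41.32 = 13.84 m.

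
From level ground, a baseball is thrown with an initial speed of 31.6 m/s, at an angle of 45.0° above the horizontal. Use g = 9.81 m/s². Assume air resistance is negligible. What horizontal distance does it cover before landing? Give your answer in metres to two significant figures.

Horizontal component vₓ = 31.60 cos 45.0° = 22.34 m/s; vertical v_y0 = 31.60 sin 45.0° = 22.34 m/s.
Flight time T = 2 v_y0 / g = 4.555 s.
Range: R = vₓ T = 22.34 × 4.555 = 101.8 m.

100 m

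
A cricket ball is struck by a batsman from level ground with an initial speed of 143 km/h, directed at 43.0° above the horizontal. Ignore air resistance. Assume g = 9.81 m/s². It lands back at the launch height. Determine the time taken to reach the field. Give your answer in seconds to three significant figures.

5.52 s

Convert: 143 km/h = 143/3.6 = 39.72 m/s.
Horizontal component vₓ = 39.72 cos 43.0° = 29.05 m/s; vertical v_y0 = 39.72 sin 43.0° = 27.09 m/s.
Landing at launch height ⇒ T = 2 v_y0 / g = 2 × 27.09 / 9.81 = 5.523 s.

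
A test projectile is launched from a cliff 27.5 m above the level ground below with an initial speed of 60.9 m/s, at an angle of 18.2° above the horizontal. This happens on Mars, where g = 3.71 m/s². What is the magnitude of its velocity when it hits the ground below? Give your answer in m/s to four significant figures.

62.55 m/s

Components: vₓ = 60.90 cos 18.2° = 57.85 m/s, v_y0 = 60.90 sin 18.2° = 19.02 m/s.
The projectile lands when y = 27.5 + (19.02) t − ½·3.71·t² = 0. Positive root: t = (19.02 + √(19.02² + 2·3.71·27.5)) / 3.71 = (19.02 + 23.79) / 3.71 = 11.54 s.
Vertical velocity at impact: v_y = v_y0 − g t = 19.02 − 3.71 × 11.54 = −23.79 m/s.
Speed: |v| = √(vₓ² + v_y²) = √(57.85² + 23.79²) = 62.55 m/s.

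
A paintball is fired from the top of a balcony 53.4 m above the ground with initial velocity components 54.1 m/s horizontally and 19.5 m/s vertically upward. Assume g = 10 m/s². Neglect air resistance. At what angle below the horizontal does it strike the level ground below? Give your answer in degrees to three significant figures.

35.1°

With up positive and y = 0 at the ground: y(t) = 53.4 + (19.50) t − 5.000 t². Setting y = 0 and taking the positive root: t = [19.50 + √(19.50² + 2·10.0·53.4)] / 10.0 = (19.50 + 38.06) / 10.0 = 5.756 s.
At impact: v_y = v_y0 − g t = −38.06 m/s; vₓ = 54.10 m/s.
Angle below horizontal: arctan(|v_y|/vₓ) = arctan(38.06/54.10) = 35.12°.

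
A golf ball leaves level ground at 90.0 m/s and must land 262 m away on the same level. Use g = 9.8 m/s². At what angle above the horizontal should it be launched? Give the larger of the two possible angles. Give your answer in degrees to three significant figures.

R = v₀² sin 2θ / g gives sin 2θ = gR/v₀² = 9.80·262/90.0² = 0.3170.
2θ = 18.48° or 180° − 18.48° = 161.5°, so θ = 9.240° or 80.76°.
The larger angle is 80.76°.

80.8°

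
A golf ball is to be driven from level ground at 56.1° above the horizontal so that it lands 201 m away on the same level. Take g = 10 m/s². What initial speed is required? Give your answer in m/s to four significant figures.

46.59 m/s

Level-ground range: R = v₀² sin(2θ)/g, so v₀ = √(gR / sin 2θ).
v₀ = √(10.0 × 201 / sin 112.2°) = √(2010 / 0.9259) = √2170.9 = 46.59 m/s.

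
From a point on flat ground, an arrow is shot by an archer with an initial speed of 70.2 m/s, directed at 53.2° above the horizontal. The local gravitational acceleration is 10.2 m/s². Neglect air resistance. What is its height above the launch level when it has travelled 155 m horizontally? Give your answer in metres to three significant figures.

Components: vₓ = 70.20 cos 53.2° = 42.05 m/s, v_y0 = 70.20 sin 53.2° = 56.21 m/s.
Time to reach x = 155 m: t = x/vₓ = 155/42.05 = 3.686 s.
Height: y = v_y0 t − ½ g t² = 56.21 × 3.686 − 5.100 × 3.686² = 207.2 − 69.29 = 137.9 m.

138 m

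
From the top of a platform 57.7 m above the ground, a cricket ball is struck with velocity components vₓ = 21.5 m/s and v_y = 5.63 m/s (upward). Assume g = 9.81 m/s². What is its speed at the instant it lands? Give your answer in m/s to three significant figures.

40.3 m/s

The projectile lands when y = 57.7 + (5.630) t − ½·9.81·t² = 0. Positive root: t = (5.630 + √(5.630² + 2·9.81·57.7)) / 9.81 = (5.630 + 34.11) / 9.81 = 4.051 s.
Vertical velocity at impact: v_y = v_y0 − g t = 5.630 − 9.81 × 4.051 = −34.11 m/s.
Speed: |v| = √(vₓ² + v_y²) = √(21.50² + 34.11²) = 40.32 m/s.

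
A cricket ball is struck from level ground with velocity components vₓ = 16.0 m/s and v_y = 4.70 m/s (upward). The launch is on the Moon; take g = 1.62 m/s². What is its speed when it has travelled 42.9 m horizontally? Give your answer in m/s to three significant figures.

16.0 m/s

Time to reach x = 42.9 m: t = x/vₓ = 42.9/16.00 = 2.681 s.
Vertical velocity there: v_y = v_y0 − g t = 4.700 − 1.62 × 2.681 = 0.3564 m/s.
Speed: √(vₓ² + v_y²) = √(16.00² + 0.3564²) = 16.00 m/s.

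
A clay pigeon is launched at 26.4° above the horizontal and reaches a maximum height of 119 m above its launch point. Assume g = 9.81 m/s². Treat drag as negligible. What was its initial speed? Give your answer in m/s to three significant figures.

At the peak v_y = 0, so v_y0 = √(2gH) = √(2 × 9.81 × 119) = 48.32 m/s.
v_y0 = v₀ sin θ ⇒ v₀ = 48.32 / sin 26.4° = 108.7 m/s.

109 m/s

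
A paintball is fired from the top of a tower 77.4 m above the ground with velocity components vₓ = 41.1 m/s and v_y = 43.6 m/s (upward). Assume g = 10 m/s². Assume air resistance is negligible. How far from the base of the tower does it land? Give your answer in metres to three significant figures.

421 m

Vertical motion (up positive, ground at y = 0): 5.000 t² − (43.60) t − 77.4 = 0, so t = (43.60 + √(43.60² + 2·10.0·77.4)) / 10.0 = (43.60 + 58.73) / 10.0 = 10.23 s.
Horizontal distance: R = vₓ t = 41.10 × 10.23 = 420.6 m.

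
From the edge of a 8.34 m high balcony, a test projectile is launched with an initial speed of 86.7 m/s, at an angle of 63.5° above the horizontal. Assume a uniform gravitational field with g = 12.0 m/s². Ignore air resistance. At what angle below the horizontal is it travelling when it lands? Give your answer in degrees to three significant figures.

63.9°

Resolve: vₓ = 86.70 cos 63.5° = 38.69 m/s and v_y0 = 86.70 sin 63.5° = 77.59 m/s.
The projectile lands when y = 8.34 + (77.59) t − ½·12.0·t² = 0. Positive root: t = (77.59 + √(77.59² + 2·12.0·8.34)) / 12.0 = (77.59 + 78.87) / 12.0 = 13.04 s.
At impact: v_y = v_y0 − g t = −78.87 m/s; vₓ = 38.69 m/s.
Angle below horizontal: arctan(|v_y|/vₓ) = arctan(78.87/38.69) = 63.87°.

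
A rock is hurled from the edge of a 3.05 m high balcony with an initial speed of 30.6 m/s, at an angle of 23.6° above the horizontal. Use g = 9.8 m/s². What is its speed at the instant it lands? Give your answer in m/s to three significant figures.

Horizontal component vₓ = 30.60 cos 23.6° = 28.04 m/s; vertical v_y0 = 30.60 sin 23.6° = 12.25 m/s.
With up positive and y = 0 at the ground: y(t) = 3.05 + (12.25) t − 4.900 t². Setting y = 0 and taking the positive root: t = [12.25 + √(12.25² + 2·9.80·3.05)] / 9.80 = (12.25 + 14.49) / 9.80 = 2.728 s.
Vertical velocity at impact: v_y = v_y0 − g t = 12.25 − 9.80 × 2.728 = −14.49 m/s.
Speed: |v| = √(vₓ² + v_y²) = √(28.04² + 14.49²) = 31.56 m/s.

31.6 m/s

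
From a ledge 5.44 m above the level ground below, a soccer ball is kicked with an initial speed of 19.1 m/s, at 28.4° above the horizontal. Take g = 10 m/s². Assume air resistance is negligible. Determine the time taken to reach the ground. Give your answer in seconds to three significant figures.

2.29 s

vₓ = 19.10 cos 28.4° = 16.80 m/s; v_y0 = 19.10 sin 28.4° = 9.084 m/s.
The projectile lands when y = 5.44 + (9.084) t − ½·10.0·t² = 0. Positive root: t = (9.084 + √(9.084² + 2·10.0·5.44)) / 10.0 = (9.084 + 13.83) / 10.0 = 2.292 s.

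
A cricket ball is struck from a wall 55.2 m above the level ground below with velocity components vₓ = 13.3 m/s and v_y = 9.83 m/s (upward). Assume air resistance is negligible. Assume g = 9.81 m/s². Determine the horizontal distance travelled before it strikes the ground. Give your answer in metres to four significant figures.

Vertical motion (up positive, ground at y = 0): 4.905 t² − (9.830) t − 55.2 = 0, so t = (9.830 + √(9.830² + 2·9.81·55.2)) / 9.81 = (9.830 + 34.35) / 9.81 = 4.503 s.
Horizontal distance: R = vₓ t = 13.30 × 4.503 = 59.89 m.

59.89 m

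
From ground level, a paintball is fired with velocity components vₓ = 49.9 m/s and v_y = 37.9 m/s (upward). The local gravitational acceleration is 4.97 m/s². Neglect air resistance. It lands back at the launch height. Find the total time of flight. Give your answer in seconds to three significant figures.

Time of flight on level ground: T = 2 v_y0 / g = 2 × 37.90 / 4.97 = 15.25 s.

15.3 s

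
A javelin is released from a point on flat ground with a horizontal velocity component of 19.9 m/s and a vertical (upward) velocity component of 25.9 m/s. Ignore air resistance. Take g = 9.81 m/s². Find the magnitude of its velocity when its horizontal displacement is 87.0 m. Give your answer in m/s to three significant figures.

At x = 87.0 m, t = x/vₓ = 87.0/19.90 = 4.372 s.
Vertical velocity there: v_y = v_y0 − g t = 25.90 − 9.81 × 4.372 = −16.99 m/s.
Speed: √(vₓ² + v_y²) = √(19.90² + 16.99²) = 26.16 m/s.

26.2 m/s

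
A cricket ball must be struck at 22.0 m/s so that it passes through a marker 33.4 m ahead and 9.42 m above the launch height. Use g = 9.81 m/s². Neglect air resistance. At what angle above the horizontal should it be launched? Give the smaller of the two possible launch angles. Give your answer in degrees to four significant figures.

41.56°

Trajectory: y = x tanθ − g x² (1 + tan²θ)/(2v₀²). With x = 33.4, y = 9.42, v₀ = 22.0, g = 9.81:
11.31 tan²θ − 33.4 tanθ + (20.73) = 0.
tanθ = [33.4 ± √(33.4² − 4 × 11.31 × (20.73))] / (2 × 11.31) = (33.4 ± 13.35) / 22.61, giving tanθ = 0.8866 or 2.068.
θ = 41.56° or 64.19°; the smaller is 41.56°.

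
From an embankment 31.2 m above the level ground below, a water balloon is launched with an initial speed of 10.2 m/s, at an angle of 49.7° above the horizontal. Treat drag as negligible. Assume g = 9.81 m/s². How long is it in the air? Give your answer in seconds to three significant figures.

Components: vₓ = 10.20 cos 49.7° = 6.597 m/s, v_y0 = 10.20 sin 49.7° = 7.779 m/s.
The projectile lands when y = 31.2 + (7.779) t − ½·9.81·t² = 0. Positive root: t = (7.779 + √(7.779² + 2·9.81·31.2)) / 9.81 = (7.779 + 25.94) / 9.81 = 3.437 s.

3.44 s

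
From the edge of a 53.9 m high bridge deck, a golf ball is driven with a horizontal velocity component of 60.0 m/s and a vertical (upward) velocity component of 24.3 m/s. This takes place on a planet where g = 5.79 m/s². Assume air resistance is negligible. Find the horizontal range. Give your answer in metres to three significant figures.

With up positive and y = 0 at the ground: y(t) = 53.9 + (24.30) t − 2.895 t². Setting y = 0 and taking the positive root: t = [24.30 + √(24.30² + 2·5.79·53.9)] / 5.79 = (24.30 + 34.85) / 5.79 = 10.22 s.
Horizontal distance: R = vₓ t = 60.00 × 10.22 = 613.0 m.

613 m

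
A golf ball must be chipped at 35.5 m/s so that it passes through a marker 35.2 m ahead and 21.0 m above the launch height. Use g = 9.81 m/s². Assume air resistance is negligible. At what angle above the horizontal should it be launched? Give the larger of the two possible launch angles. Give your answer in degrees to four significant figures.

Trajectory: y = x tanθ − g x² (1 + tan²θ)/(2v₀²). With x = 35.2, y = 21.0, v₀ = 35.5, g = 9.81:
4.822 tan²θ − 35.2 tanθ + (25.82) = 0.
tanθ = [35.2 ± √(35.2² − 4 × 4.822 × (25.82))] / (2 × 4.822) = (35.2 ± 27.22) / 9.645, giving tanθ = 0.8274 or 6.472.
θ = 39.60° or 81.22°; the larger is 81.22°.

81.22°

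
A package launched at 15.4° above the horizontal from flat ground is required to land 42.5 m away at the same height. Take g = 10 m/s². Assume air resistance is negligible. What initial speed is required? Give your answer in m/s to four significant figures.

28.81 m/s

Level-ground range: R = v₀² sin(2θ)/g, so v₀ = √(gR / sin 2θ).
v₀ = √(10.0 × 42.5 / sin 30.80°) = √(425.0 / 0.5120) = √830.01 = 28.81 m/s.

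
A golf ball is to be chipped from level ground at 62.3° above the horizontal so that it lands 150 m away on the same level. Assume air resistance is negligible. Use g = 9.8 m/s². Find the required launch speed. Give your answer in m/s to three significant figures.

From R = (v₀² / g) sin 2θ: v₀ = √(gR / sin 2θ).
v₀ = √(9.80 × 150 / sin 124.6°) = √(1470 / 0.8231) = √1785.9 = 42.26 m/s.

42.3 m/s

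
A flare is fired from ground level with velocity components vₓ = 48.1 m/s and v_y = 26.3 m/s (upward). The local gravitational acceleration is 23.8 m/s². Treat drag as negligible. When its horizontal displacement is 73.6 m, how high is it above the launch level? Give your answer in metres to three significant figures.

At x = 73.6 m, t = x/vₓ = 73.6/48.10 = 1.530 s.
Height: y = v_y0 t − ½ g t² = 26.30 × 1.530 − 11.90 × 1.530² = 40.24 − 27.86 = 12.38 m.

12.4 m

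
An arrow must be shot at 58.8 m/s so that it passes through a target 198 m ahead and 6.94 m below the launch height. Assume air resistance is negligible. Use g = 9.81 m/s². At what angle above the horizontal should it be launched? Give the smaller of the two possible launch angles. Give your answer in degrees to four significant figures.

14.88°

Trajectory: y = x tanθ − g x² (1 + tan²θ)/(2v₀²). With x = 198, y = −6.94, v₀ = 58.8, g = 9.81:
55.62 tan²θ − 198 tanθ + (48.68) = 0.
tanθ = [198 ± √(198² − 4 × 55.62 × (48.68))] / (2 × 55.62) = (198 ± 168.4) / 111.2, giving tanθ = 0.2657 or 3.294.
θ = 14.88° or 73.11°; the smaller is 14.88°.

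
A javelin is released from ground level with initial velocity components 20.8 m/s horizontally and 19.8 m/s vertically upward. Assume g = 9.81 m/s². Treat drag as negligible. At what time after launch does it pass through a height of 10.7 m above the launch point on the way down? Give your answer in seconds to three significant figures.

3.39 s

Set y = v_y0 t − ½ g t² = 10.7: 4.905 t² − 19.80 t + 10.7 = 0.
t = [19.80 ± √(19.80² − 2·9.81·10.7)] / 9.81 = (19.80 ± 13.49) / 9.81, so t = 0.6427 s or t = 3.394 s.
The descending-branch root is 3.394 s.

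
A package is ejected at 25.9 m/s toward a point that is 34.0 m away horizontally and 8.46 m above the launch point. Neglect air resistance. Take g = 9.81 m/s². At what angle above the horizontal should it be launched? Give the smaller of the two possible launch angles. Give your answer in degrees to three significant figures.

30.2°

Trajectory: y = x tanθ − g x² (1 + tan²θ)/(2v₀²). With x = 34.0, y = 8.46, v₀ = 25.9, g = 9.81:
8.453 tan²θ − 34.0 tanθ + (16.91) = 0.
tanθ = [34.0 ± √(34.0² − 4 × 8.453 × (16.91))] / (2 × 8.453) = (34.0 ± 24.17) / 16.91, giving tanθ = 0.5815 or 3.441.
θ = 30.18° or 73.79°; the smaller is 30.18°.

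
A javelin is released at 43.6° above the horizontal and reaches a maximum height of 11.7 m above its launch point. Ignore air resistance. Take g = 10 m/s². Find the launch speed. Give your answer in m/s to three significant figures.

22.2 m/s

At the peak v_y = 0, so v_y0 = √(2gH) = √(2 × 10.0 × 11.7) = 15.30 m/s.
v_y0 = v₀ sin θ ⇒ v₀ = 15.30 / sin 43.6° = 22.18 m/s.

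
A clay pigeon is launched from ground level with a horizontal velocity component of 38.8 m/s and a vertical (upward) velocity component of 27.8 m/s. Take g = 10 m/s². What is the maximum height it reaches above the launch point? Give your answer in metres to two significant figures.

Maximum height: H = v_y0² / (2g) = 27.80² / (2 × 10.0) = 38.64 m.

39 m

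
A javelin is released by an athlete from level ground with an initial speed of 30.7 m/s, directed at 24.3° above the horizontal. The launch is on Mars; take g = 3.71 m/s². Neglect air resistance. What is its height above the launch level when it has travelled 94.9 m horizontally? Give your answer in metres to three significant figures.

21.5 m

vₓ = 30.70 cos 24.3° = 27.98 m/s; v_y0 = 30.70 sin 24.3° = 12.63 m/s.
At x = 94.9 m, t = x/vₓ = 94.9/27.98 = 3.392 s.
Height: y = v_y0 t − ½ g t² = 12.63 × 3.392 − 1.855 × 3.392² = 42.85 − 21.34 = 21.51 m.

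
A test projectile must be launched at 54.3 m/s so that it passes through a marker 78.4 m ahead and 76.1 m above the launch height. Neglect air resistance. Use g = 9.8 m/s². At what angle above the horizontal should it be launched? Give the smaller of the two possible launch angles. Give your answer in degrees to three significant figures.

Trajectory: y = x tanθ − g x² (1 + tan²θ)/(2v₀²). With x = 78.4, y = 76.1, v₀ = 54.3, g = 9.80:
10.21 tan²θ − 78.4 tanθ + (86.31) = 0.
tanθ = [78.4 ± √(78.4² − 4 × 10.21 × (86.31))] / (2 × 10.21) = (78.4 ± 51.18) / 20.43, giving tanθ = 1.332 or 6.343.
θ = 53.11° or 81.04°; the smaller is 53.11°.

53.1°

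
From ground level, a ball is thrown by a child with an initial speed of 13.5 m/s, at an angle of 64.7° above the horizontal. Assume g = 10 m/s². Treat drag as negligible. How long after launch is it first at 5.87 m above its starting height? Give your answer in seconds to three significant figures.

0.659 s

Horizontal component vₓ = 13.50 cos 64.7° = 5.769 m/s; vertical v_y0 = 13.50 sin 64.7° = 12.21 m/s.
Set y = v_y0 t − ½ g t² = 5.87: 5.000 t² − 12.21 t + 5.87 = 0.
t = [12.21 ± √(12.21² − 2·10.0·5.87)] / 10.0 = (12.21 ± 5.618) / 10.0, so t = 0.6587 s or t = 1.782 s.
The first (ascending) time is 0.6587 s.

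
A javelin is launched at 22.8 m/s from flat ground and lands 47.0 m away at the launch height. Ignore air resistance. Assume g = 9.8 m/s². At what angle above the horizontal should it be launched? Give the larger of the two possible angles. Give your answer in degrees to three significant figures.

58.8°

Level-ground range R = v₀² sin(2θ)/g ⇒ sin(2θ) = gR/v₀² = 9.80 × 47.0 / 22.8² = 0.8860.
2θ = 62.38° or 180° − 62.38° = 117.6°, so θ = 31.19° or 58.81°.
The larger angle is 58.81°.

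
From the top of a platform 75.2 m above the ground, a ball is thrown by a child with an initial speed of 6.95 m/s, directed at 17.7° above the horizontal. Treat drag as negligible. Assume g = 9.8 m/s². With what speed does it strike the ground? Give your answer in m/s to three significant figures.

Components: vₓ = 6.950 cos 17.7° = 6.621 m/s, v_y0 = 6.950 sin 17.7° = 2.113 m/s.
Vertical motion (up positive, ground at y = 0): 4.900 t² − (2.113) t − 75.2 = 0, so t = (2.113 + √(2.113² + 2·9.80·75.2)) / 9.80 = (2.113 + 38.45) / 9.80 = 4.139 s.
Vertical velocity at impact: v_y = v_y0 − g t = 2.113 − 9.80 × 4.139 = −38.45 m/s.
Speed: |v| = √(vₓ² + v_y²) = √(6.621² + 38.45²) = 39.02 m/s.

39.0 m/s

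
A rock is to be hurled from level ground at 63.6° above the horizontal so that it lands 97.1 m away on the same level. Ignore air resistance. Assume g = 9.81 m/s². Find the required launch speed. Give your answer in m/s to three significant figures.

Level-ground range: R = v₀² sin(2θ)/g, so v₀ = √(gR / sin 2θ).
v₀ = √(9.81 × 97.1 / sin 127.2°) = √(952.6 / 0.7965) = √1195.9 = 34.58 m/s.

34.6 m/s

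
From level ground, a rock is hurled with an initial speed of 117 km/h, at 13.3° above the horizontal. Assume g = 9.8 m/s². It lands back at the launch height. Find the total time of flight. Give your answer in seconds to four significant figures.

1.526 s

Convert: 117 km/h = 117/3.6 = 32.50 m/s.
Components: vₓ = 32.50 cos 13.3° = 31.63 m/s, v_y0 = 32.50 sin 13.3° = 7.477 m/s.
Landing at launch height ⇒ T = 2 v_y0 / g = 2 × 7.477 / 9.80 = 1.526 s.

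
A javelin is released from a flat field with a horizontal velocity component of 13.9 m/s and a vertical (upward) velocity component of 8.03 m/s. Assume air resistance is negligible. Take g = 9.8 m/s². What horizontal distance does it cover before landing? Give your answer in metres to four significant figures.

Time aloft: T = 2 v_y0 / g = 2 × 8.030 / 9.80 = 1.639 s.
Horizontal distance R = vₓ T = 13.90 × 1.639 = 22.78 m.

22.78 m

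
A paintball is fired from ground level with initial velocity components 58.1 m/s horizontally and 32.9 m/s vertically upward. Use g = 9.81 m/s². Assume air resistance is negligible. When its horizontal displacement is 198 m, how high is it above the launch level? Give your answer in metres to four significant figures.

Time to reach x = 198 m: t = x/vₓ = 198/58.10 = 3.408 s.
Height: y = v_y0 t − ½ g t² = 32.90 × 3.408 − 4.905 × 3.408² = 112.1 − 56.97 = 55.15 m.

55.15 m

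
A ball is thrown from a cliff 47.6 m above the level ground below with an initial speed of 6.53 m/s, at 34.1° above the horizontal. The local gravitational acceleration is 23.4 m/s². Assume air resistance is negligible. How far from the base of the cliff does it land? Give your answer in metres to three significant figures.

11.8 m

Components: vₓ = 6.530 cos 34.1° = 5.407 m/s, v_y0 = 6.530 sin 34.1° = 3.661 m/s.
With up positive and y = 0 at the ground: y(t) = 47.6 + (3.661) t − 11.70 t². Setting y = 0 and taking the positive root: t = [3.661 + √(3.661² + 2·23.4·47.6)] / 23.4 = (3.661 + 47.34) / 23.4 = 2.180 s.
Horizontal distance: R = vₓ t = 5.407 × 2.180 = 11.79 m.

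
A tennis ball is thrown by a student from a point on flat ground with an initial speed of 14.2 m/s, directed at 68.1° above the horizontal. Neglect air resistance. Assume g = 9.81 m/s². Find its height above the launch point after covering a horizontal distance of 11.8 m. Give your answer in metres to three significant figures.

5.01 m

Resolve: vₓ = 14.20 cos 68.1° = 5.296 m/s and v_y0 = 14.20 sin 68.1° = 13.18 m/s.
Time to reach x = 11.8 m: t = x/vₓ = 11.8/5.296 = 2.228 s.
Height: y = v_y0 t − ½ g t² = 13.18 × 2.228 − 4.905 × 2.228² = 29.35 − 24.35 = 5.007 m.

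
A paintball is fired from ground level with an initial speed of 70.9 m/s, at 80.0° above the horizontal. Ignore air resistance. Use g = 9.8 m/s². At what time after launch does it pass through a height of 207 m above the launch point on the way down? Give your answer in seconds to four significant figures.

Components: vₓ = 70.90 cos 80.0° = 12.31 m/s, v_y0 = 70.90 sin 80.0° = 69.82 m/s.
Require v_y0 t − ½ g t² = 207, i.e. 4.900 t² − 69.82 t + 207 = 0.
Quadratic formula: t = (69.82 ± √818.03) / 9.80 = (69.82 ± 28.60) / 9.80 → t = 4.206 s or 10.04 s.
The descending-branch root is 10.04 s.

10.04 s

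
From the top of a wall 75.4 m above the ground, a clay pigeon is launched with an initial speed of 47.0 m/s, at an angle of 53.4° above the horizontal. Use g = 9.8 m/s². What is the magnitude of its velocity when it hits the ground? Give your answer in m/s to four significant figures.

60.72 m/s

Components: vₓ = 47.00 cos 53.4° = 28.02 m/s, v_y0 = 47.00 sin 53.4° = 37.73 m/s.
The projectile lands when y = 75.4 + (37.73) t − ½·9.80·t² = 0. Positive root: t = (37.73 + √(37.73² + 2·9.80·75.4)) / 9.80 = (37.73 + 53.87) / 9.80 = 9.347 s.
Vertical velocity at impact: v_y = v_y0 − g t = 37.73 − 9.80 × 9.347 = −53.87 m/s.
Speed: |v| = √(vₓ² + v_y²) = √(28.02² + 53.87²) = 60.72 m/s.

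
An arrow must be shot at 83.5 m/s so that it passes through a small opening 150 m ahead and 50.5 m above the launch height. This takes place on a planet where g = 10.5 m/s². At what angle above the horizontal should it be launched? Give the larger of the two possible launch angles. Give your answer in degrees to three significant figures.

Trajectory: y = x tanθ − g x² (1 + tan²θ)/(2v₀²). With x = 150, y = 50.5, v₀ = 83.5, g = 10.5:
16.94 tan²θ − 150 tanθ + (67.44) = 0.
tanθ = [150 ± √(150² − 4 × 16.94 × (67.44))] / (2 × 16.94) = (150 ± 133.9) / 33.88, giving tanθ = 0.4751 or 8.379.
θ = 25.41° or 83.19°; the larger is 83.19°.

83.2°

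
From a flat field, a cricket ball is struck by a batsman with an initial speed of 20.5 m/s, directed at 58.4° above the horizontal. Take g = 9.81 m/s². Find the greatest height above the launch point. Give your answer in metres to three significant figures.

vₓ = 20.50 cos 58.4° = 10.74 m/s; v_y0 = 20.50 sin 58.4° = 17.46 m/s.
Peak height H = v_y0² / (2g) = 304.87 / 19.62 = 15.54 m.

15.5 m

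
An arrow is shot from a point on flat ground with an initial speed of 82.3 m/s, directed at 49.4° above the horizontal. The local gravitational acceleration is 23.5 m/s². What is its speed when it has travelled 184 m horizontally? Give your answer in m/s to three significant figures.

Components: vₓ = 82.30 cos 49.4° = 53.56 m/s, v_y0 = 82.30 sin 49.4° = 62.49 m/s.
x = vₓ t ⇒ t = 184/53.56 = 3.435 s.
Vertical velocity there: v_y = v_y0 − g t = 62.49 − 23.5 × 3.435 = −18.25 m/s.
Speed: √(vₓ² + v_y²) = √(53.56² + 18.25²) = 56.58 m/s.

56.6 m/s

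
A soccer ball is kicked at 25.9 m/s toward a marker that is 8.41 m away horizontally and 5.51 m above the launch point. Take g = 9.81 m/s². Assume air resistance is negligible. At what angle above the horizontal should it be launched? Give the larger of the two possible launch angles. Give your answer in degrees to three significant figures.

86.3°

Trajectory: y = x tanθ − g x² (1 + tan²θ)/(2v₀²). With x = 8.41, y = 5.51, v₀ = 25.9, g = 9.81:
0.5172 tan²θ − 8.41 tanθ + (6.027) = 0.
tanθ = [8.41 ± √(8.41² − 4 × 0.5172 × (6.027))] / (2 × 0.5172) = (8.41 ± 7.633) / 1.034, giving tanθ = 0.7514 or 15.51.
θ = 36.92° or 86.31°; the larger is 86.31°.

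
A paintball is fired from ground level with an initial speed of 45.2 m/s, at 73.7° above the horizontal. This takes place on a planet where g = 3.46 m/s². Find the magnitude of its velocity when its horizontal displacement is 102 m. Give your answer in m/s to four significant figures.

Components: vₓ = 45.20 cos 73.7° = 12.69 m/s, v_y0 = 45.20 sin 73.7° = 43.38 m/s.
Time to reach x = 102 m: t = x/vₓ = 102/12.69 = 8.040 s.
Vertical velocity there: v_y = v_y0 − g t = 43.38 − 3.46 × 8.040 = 15.56 m/s.
Speed: √(vₓ² + v_y²) = √(12.69² + 15.56²) = 20.08 m/s.

20.08 m/s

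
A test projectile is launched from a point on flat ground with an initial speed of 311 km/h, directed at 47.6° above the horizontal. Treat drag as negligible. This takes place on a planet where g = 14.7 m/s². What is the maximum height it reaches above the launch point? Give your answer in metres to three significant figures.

138 m

Convert: 311 km/h = 311/3.6 = 86.39 m/s.
Resolve: vₓ = 86.39 cos 47.6° = 58.25 m/s and v_y0 = 86.39 sin 47.6° = 63.79 m/s.
Peak height H = v_y0² / (2g) = 4069.7 / 29.40 = 138.4 m.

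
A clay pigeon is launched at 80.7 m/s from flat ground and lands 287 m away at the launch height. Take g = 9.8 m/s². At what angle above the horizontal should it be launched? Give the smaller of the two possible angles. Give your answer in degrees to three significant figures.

From R = (v₀²/g) sin 2θ: sin 2θ = 9.80 × 287 / 6512.5 = 0.4319.
2θ = 25.59° or 180° − 25.59° = 154.4°, so θ = 12.79° or 77.21°.
The smaller angle is 12.79°.

12.8°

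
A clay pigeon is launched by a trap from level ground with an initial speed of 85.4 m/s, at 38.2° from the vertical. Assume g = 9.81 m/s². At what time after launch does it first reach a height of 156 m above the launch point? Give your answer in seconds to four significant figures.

Horizontal component vₓ = 85.40 sin 38.2° = 52.81 m/s; vertical v_y0 = 85.40 cos 38.2° = 67.11 m/s.
Set y = v_y0 t − ½ g t² = 156: 4.905 t² − 67.11 t + 156 = 0.
Quadratic formula: t = (67.11 ± √1443.3) / 9.81 = (67.11 ± 37.99) / 9.81 → t = 2.969 s or 10.71 s.
The first (ascending) time is 2.969 s.

2.969 s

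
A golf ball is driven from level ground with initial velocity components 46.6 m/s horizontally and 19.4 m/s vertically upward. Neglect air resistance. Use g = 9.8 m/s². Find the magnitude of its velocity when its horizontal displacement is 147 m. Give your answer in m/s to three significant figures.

48.0 m/s

At x = 147 m, t = x/vₓ = 147/46.60 = 3.155 s.
Vertical velocity there: v_y = v_y0 − g t = 19.40 − 9.80 × 3.155 = −11.51 m/s.
Speed: √(vₓ² + v_y²) = √(46.60² + 11.51²) = 48.00 m/s.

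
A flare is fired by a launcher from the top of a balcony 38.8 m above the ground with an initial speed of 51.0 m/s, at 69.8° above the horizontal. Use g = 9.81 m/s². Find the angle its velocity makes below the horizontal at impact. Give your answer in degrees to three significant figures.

72.3°

Resolve: vₓ = 51.00 cos 69.8° = 17.61 m/s and v_y0 = 51.00 sin 69.8° = 47.86 m/s.
The projectile lands when y = 38.8 + (47.86) t − ½·9.81·t² = 0. Positive root: t = (47.86 + √(47.86² + 2·9.81·38.8)) / 9.81 = (47.86 + 55.25) / 9.81 = 10.51 s.
At impact: v_y = v_y0 − g t = −55.25 m/s; vₓ = 17.61 m/s.
Angle below horizontal: arctan(|v_y|/vₓ) = arctan(55.25/17.61) = 72.32°.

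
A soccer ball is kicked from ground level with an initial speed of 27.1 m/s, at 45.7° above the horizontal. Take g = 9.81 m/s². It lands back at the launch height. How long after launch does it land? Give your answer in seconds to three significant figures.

3.95 s

Resolve: vₓ = 27.10 cos 45.7° = 18.93 m/s and v_y0 = 27.10 sin 45.7° = 19.40 m/s.
It returns to y = 0 when t = 2 v_y0 / g = 2(19.40)/9.81 = 3.954 s.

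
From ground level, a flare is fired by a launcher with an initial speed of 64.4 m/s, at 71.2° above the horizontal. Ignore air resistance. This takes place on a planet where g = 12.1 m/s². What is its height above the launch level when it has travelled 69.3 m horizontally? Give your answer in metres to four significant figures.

136.1 m

Horizontal component vₓ = 64.40 cos 71.2° = 20.75 m/s; vertical v_y0 = 64.40 sin 71.2° = 60.96 m/s.
Time to reach x = 69.3 m: t = x/vₓ = 69.3/20.75 = 3.339 s.
Height: y = v_y0 t − ½ g t² = 60.96 × 3.339 − 6.050 × 3.339² = 203.6 − 67.46 = 136.1 m.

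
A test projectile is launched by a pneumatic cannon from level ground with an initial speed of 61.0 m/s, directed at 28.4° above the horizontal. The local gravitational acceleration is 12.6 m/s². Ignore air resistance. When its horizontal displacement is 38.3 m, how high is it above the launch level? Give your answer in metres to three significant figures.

Components: vₓ = 61.00 cos 28.4° = 53.66 m/s, v_y0 = 61.00 sin 28.4° = 29.01 m/s.
At x = 38.3 m, t = x/vₓ = 38.3/53.66 = 0.7138 s.
Height: y = v_y0 t − ½ g t² = 29.01 × 0.7138 − 6.300 × 0.7138² = 20.71 − 3.210 = 17.50 m.

17.5 m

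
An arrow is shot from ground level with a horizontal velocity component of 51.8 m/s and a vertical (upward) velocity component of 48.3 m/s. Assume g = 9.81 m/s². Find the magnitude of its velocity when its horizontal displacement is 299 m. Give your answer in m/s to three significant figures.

52.5 m/s

Time to reach x = 299 m: t = x/vₓ = 299/51.80 = 5.772 s.
Vertical velocity there: v_y = v_y0 − g t = 48.30 − 9.81 × 5.772 = −8.325 m/s.
Speed: √(vₓ² + v_y²) = √(51.80² + 8.325²) = 52.46 m/s.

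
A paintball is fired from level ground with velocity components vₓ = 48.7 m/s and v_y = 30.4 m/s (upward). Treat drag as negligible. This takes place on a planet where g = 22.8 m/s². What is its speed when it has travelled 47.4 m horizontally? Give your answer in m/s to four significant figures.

49.39 m/s

x = vₓ t ⇒ t = 47.4/48.70 = 0.9733 s.
Vertical velocity there: v_y = v_y0 − g t = 30.40 − 22.8 × 0.9733 = 8.209 m/s.
Speed: √(vₓ² + v_y²) = √(48.70² + 8.209²) = 49.39 m/s.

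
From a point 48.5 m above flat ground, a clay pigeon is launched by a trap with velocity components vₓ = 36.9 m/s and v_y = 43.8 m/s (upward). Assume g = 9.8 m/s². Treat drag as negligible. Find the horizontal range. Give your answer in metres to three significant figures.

Vertical motion (up positive, ground at y = 0): 4.900 t² − (43.80) t − 48.5 = 0, so t = (43.80 + √(43.80² + 2·9.80·48.5)) / 9.80 = (43.80 + 53.56) / 9.80 = 9.935 s.
Horizontal distance: R = vₓ t = 36.90 × 9.935 = 366.6 m.

367 m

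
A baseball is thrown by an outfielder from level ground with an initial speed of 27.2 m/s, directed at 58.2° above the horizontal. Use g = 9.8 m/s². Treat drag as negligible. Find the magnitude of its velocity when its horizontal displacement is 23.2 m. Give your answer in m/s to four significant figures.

16.06 m/s

Resolve: vₓ = 27.20 cos 58.2° = 14.33 m/s and v_y0 = 27.20 sin 58.2° = 23.12 m/s.
x = vₓ t ⇒ t = 23.2/14.33 = 1.619 s.
Vertical velocity there: v_y = v_y0 − g t = 23.12 − 9.80 × 1.619 = 7.255 m/s.
Speed: √(vₓ² + v_y²) = √(14.33² + 7.255²) = 16.06 m/s.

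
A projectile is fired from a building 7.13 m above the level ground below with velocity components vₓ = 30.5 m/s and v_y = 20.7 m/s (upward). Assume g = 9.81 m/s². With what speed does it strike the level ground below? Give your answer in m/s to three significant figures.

38.7 m/s

Vertical motion (up positive, ground at y = 0): 4.905 t² − (20.70) t − 7.13 = 0, so t = (20.70 + √(20.70² + 2·9.81·7.13)) / 9.81 = (20.70 + 23.84) / 9.81 = 4.540 s.
Vertical velocity at impact: v_y = v_y0 − g t = 20.70 − 9.81 × 4.540 = −23.84 m/s.
Speed: |v| = √(vₓ² + v_y²) = √(30.50² + 23.84²) = 38.71 m/s.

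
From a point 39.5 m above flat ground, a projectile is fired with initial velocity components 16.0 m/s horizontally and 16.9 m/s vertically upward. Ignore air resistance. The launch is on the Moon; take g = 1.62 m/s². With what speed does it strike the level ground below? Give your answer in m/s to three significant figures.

25.9 m/s

The projectile lands when y = 39.5 + (16.90) t − ½·1.62·t² = 0. Positive root: t = (16.90 + √(16.90² + 2·1.62·39.5)) / 1.62 = (16.90 + 20.34) / 1.62 = 22.99 s.
Vertical velocity at impact: v_y = v_y0 − g t = 16.90 − 1.62 × 22.99 = −20.34 m/s.
Speed: |v| = √(vₓ² + v_y²) = √(16.00² + 20.34²) = 25.88 m/s.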